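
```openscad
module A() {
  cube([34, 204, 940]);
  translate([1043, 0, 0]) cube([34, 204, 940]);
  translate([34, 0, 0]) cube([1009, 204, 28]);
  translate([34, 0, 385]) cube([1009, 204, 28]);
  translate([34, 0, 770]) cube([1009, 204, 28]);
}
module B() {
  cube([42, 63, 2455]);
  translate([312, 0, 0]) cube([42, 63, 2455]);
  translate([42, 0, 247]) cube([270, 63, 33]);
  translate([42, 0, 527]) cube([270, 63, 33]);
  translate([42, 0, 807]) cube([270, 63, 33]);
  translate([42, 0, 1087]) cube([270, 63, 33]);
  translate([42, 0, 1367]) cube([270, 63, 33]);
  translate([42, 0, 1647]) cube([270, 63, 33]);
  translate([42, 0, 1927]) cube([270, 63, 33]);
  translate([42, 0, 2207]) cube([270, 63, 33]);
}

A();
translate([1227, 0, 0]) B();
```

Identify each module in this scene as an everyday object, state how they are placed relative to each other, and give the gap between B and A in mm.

A is a bookshelf. B is a ladder. The ladder is on the floor beside the bookshelf on its +x side. The gap between the ladder and the bookshelf is 150 mm.

The ladder's nearest face is 150 mm from the bookshelf's +x face.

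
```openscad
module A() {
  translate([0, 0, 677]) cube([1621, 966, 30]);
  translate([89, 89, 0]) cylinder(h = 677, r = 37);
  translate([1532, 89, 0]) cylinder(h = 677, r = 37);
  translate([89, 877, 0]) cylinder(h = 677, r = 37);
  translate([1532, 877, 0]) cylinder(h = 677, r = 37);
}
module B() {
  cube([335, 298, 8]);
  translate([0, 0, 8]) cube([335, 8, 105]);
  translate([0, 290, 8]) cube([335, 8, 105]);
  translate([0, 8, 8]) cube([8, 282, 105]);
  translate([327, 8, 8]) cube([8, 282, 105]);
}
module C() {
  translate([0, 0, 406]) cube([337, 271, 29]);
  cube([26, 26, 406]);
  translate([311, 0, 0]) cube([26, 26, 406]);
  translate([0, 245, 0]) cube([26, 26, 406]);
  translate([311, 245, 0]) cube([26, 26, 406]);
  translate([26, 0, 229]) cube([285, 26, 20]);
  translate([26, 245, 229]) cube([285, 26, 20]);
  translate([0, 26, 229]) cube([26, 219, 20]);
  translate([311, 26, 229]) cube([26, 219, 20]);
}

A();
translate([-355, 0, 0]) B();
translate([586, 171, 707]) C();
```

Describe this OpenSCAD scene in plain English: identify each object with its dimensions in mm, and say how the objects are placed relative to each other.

A is a table: top 1621 mm (x) × 966 mm (y), 30 mm thick, upper face at z = 707 mm, on four round legs of 74 mm diameter, each leg's bounding box inset 52 mm from the nearest pair of top edges, running from z = 0 to the bottom of the top.

B is an open-topped rectangular box: outside dimensions 335×298×113 mm, with a uniform wall and base thickness of 8 mm. The base is a full 335×298 slab on the floor; four walls sit on top of the base. The front and back walls (the −y and +y sides) span the full width; the two side walls fit between them.

C is a simple wooden stool: a rectangular seat 337 mm (x) by 271 mm (y), 29 mm thick, top face at z = 435 mm, on four square legs, each 26×26 mm in cross-section. The legs rest on z = 0, each flush with a corner of the seat. Four stretchers, 26 mm wide and 20 mm tall, connect adjacent legs with their undersides at z = 229 mm, each running between the inner faces of the legs it joins and aligned with the legs' outer faces on the other axis.

The open box is on the floor beside the table on its −x side. The stool is on top of the table.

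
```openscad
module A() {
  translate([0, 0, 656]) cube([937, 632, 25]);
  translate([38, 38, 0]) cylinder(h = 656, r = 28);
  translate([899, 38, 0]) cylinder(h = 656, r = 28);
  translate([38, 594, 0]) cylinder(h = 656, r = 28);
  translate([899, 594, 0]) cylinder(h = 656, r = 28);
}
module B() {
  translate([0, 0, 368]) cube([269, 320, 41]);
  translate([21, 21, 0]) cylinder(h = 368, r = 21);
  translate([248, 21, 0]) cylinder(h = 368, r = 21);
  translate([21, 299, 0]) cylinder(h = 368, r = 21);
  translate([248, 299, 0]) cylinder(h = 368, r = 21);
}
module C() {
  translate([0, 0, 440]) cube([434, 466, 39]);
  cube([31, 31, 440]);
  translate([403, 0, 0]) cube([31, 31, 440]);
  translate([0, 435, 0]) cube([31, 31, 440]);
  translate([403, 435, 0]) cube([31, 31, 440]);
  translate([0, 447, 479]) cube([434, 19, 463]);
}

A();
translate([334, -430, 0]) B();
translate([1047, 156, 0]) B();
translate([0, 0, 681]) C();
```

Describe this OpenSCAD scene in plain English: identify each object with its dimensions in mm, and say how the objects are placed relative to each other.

A is a table with a 937×632 mm rectangular top, 25 mm thick, top surface at z = 681 mm, supported by four round legs of 56 mm diameter, each leg's bounding box inset 10 mm from the nearest pair of top edges, running from the floor.

B is a four-legged stool. The seat is 269×320 mm, 41 mm thick, top at z = 409 mm. It stands on four round legs, each 42 mm in diameter, from z = 0 to the seat underside, each leg's axis is inset half a diameter from the nearest pair of seat edges (so the leg's bounding box is flush with the corner).

C is a chair. The seat is a 434×466×39 mm slab with its top at z = 479 mm, on four 31×31 mm corner legs (flush with the seat edges, standing on z = 0). A flat backrest 19 mm thick, 463 mm tall, spans the full seat width and rises from the seat top along its +y edge, rear face flush with the rear of the seat.

Two stools sit around the table at the −y, +x sides. The chair is on top of the table.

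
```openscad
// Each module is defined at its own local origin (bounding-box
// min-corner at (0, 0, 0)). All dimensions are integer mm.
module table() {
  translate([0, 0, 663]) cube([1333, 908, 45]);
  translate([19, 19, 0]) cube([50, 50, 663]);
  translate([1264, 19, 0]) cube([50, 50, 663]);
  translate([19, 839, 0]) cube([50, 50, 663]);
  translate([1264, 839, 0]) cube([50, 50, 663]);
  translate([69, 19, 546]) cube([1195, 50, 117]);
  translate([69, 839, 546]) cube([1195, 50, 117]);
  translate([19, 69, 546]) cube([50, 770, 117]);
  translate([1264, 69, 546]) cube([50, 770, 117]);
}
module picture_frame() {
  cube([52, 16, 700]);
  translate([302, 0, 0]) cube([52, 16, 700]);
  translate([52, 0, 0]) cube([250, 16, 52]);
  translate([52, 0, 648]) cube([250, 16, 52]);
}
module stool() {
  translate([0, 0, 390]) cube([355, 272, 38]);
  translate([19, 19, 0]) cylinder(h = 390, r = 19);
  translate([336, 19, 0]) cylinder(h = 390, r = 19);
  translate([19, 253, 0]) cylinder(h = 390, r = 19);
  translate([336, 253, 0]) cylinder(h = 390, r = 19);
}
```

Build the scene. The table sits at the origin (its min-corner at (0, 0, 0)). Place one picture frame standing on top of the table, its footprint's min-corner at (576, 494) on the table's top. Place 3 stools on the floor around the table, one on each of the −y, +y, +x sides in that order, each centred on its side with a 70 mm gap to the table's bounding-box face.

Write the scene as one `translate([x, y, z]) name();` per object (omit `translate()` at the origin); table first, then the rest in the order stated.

table();
translate([576, 494, 708]) picture_frame();
translate([489, -342, 0]) stool();
translate([489, 978, 0]) stool();
translate([1403, 318, 0]) stool();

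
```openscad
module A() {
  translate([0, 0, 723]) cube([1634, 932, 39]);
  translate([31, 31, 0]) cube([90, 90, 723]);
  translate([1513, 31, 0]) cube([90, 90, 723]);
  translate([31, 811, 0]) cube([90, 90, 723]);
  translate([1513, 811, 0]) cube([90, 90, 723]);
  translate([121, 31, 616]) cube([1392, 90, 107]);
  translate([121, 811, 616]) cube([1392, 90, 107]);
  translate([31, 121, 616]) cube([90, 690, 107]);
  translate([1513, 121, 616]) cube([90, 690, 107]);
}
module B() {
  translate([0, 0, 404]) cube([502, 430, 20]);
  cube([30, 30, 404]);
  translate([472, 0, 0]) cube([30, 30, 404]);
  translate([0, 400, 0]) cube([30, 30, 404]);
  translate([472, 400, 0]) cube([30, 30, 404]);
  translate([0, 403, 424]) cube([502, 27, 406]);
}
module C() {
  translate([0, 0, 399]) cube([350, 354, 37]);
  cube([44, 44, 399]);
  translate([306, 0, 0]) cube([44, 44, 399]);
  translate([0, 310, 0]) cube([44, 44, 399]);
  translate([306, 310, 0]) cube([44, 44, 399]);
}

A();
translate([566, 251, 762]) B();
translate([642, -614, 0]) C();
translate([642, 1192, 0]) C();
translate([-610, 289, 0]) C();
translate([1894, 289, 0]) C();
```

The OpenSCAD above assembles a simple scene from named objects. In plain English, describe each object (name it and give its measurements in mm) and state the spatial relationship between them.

A is a table: top 1634 mm (x) × 932 mm (y), 39 mm thick, upper face at z = 762 mm, on four 90×90 mm square legs, each inset 31 mm from the nearest pair of top edges, running from z = 0 to the bottom of the top. Four apron rails, 90 mm thick and 107 mm tall, run between adjacent legs with their top edges flush with the underside of the top and their outer faces flush with the legs' outer faces.

B is a chair: 502×430 mm seat, 20 mm thick, top at z = 424 mm, on four 30 mm square corner legs flush with the seat edges. A 27 mm thick backrest slab spans the full seat width, extending 406 mm above the seat top, its back face flush with the seat's +y edge.

C is a simple wooden stool: a rectangular seat 350 mm (x) by 354 mm (y), 37 mm thick, top face at z = 436 mm, on four square legs, each 44×44 mm in cross-section. The legs rest on z = 0, each flush with a corner of the seat.

The chair is on top of the table, centred. Four stools sit around the table at the −y, +y, −x, +x sides.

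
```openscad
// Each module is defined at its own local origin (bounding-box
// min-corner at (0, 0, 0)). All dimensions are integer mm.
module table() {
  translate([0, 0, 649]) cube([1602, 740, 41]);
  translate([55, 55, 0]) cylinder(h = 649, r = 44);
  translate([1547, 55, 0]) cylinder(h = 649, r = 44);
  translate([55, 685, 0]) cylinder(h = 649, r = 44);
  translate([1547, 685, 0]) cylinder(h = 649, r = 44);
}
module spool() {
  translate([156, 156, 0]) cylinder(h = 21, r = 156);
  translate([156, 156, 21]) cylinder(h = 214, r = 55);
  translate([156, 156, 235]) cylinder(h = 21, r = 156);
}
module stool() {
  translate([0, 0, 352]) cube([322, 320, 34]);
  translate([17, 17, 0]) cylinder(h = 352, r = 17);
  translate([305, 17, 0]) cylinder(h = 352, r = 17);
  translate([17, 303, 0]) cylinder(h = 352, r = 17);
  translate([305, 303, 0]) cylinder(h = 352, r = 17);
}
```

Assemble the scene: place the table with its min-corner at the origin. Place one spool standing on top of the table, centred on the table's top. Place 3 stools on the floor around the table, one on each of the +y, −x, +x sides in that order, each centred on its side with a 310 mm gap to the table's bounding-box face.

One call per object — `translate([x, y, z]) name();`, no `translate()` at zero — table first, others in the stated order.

table();
translate([645, 214, 690]) spool();
translate([640, 1050, 0]) stool();
translate([-632, 210, 0]) stool();
translate([1912, 210, 0]) stool();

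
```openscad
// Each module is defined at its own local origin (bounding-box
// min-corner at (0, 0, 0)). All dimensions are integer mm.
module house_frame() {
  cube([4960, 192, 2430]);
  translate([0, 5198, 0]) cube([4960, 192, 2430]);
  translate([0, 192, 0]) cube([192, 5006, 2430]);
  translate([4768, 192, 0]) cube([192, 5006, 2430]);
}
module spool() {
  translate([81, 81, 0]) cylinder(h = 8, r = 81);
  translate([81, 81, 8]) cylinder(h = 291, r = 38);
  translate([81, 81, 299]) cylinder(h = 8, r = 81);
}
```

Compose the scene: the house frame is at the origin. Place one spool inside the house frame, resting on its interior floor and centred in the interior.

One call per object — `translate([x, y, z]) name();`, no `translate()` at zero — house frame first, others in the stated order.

house_frame();
translate([2399, 2614, 0]) spool();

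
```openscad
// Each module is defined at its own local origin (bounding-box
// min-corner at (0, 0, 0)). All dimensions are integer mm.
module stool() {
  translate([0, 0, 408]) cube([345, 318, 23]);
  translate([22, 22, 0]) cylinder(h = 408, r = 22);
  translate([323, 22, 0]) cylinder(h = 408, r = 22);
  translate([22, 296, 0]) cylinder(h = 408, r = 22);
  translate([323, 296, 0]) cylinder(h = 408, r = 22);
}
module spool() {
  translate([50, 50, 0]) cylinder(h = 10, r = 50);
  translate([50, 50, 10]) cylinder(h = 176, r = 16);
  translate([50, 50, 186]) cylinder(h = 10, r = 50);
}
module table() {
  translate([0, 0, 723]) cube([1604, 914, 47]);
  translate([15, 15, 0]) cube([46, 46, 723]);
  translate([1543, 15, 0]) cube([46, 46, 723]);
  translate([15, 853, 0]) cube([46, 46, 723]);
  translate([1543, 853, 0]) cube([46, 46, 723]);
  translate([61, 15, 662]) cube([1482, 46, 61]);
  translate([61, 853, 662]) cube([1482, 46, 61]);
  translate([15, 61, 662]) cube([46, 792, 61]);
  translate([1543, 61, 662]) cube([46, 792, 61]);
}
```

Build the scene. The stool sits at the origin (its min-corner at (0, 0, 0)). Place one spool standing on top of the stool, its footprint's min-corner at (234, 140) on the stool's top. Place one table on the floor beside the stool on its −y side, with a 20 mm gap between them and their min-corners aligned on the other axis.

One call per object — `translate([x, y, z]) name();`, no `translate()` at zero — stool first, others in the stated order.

stool();
translate([234, 140, 431]) spool();
translate([0, -934, 0]) table();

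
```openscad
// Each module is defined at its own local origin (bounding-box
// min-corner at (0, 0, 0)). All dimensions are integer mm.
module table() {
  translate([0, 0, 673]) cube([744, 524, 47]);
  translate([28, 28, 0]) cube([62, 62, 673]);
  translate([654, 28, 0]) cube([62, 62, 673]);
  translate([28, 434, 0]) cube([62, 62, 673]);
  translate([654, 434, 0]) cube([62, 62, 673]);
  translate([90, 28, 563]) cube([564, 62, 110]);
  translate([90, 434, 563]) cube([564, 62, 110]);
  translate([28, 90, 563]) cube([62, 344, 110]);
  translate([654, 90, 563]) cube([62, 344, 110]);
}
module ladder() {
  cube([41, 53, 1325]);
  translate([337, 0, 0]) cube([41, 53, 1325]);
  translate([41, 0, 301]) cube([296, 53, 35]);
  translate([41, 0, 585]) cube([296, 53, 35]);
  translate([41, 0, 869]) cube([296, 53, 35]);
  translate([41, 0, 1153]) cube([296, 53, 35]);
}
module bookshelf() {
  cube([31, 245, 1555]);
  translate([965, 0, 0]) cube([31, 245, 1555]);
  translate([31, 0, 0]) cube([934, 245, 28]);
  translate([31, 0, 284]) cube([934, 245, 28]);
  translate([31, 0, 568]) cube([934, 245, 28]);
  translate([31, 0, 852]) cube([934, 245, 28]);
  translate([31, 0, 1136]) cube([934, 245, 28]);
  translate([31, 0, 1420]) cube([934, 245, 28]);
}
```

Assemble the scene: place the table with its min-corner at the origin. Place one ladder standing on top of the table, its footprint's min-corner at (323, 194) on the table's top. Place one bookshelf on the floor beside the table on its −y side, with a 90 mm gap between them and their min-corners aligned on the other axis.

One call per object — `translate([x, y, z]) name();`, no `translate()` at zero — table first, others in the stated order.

table();
translate([323, 194, 720]) ladder();
translate([0, -335, 0]) bookshelf();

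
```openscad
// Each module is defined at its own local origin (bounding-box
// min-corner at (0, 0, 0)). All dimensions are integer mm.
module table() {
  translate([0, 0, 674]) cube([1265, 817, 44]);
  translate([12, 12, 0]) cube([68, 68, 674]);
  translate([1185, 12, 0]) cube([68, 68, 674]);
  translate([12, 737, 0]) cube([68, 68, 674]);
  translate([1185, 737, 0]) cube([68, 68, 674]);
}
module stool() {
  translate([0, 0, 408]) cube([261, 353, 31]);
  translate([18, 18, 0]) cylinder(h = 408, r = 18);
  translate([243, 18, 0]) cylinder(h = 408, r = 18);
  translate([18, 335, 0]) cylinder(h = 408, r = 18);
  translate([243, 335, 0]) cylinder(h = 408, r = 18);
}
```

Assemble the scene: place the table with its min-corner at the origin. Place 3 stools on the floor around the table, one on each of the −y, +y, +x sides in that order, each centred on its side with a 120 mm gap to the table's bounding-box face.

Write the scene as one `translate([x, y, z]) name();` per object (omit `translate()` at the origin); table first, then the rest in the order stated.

table();
translate([502, -473, 0]) stool();
translate([502, 937, 0]) stool();
translate([1385, 232, 0]) stool();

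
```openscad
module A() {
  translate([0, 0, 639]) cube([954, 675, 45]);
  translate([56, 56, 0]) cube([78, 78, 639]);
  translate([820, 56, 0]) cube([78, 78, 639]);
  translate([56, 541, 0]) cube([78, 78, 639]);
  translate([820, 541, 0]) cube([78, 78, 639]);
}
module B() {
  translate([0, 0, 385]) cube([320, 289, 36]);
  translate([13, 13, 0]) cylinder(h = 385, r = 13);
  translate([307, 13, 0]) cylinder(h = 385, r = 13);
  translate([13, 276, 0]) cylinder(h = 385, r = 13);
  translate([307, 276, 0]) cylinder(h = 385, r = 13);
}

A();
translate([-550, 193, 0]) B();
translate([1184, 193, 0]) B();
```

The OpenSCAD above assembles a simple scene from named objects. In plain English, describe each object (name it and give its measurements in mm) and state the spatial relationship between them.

A is a rectangular dining table. The top is 954×675×45 mm with its upper surface at z = 684 mm. It stands on four 78×78 mm square legs, each inset 56 mm from the nearest pair of top edges, running from the floor to the underside of the top.

B is a simple wooden stool: a rectangular seat 320 mm (x) by 289 mm (y), 36 mm thick, top face at z = 421 mm, on four round legs, each 26 mm in diameter. The legs rest on z = 0, each leg's axis is inset half a diameter from the nearest pair of seat edges (so the leg's bounding box is flush with the corner).

Two stools sit around the table at the −x, +x sides.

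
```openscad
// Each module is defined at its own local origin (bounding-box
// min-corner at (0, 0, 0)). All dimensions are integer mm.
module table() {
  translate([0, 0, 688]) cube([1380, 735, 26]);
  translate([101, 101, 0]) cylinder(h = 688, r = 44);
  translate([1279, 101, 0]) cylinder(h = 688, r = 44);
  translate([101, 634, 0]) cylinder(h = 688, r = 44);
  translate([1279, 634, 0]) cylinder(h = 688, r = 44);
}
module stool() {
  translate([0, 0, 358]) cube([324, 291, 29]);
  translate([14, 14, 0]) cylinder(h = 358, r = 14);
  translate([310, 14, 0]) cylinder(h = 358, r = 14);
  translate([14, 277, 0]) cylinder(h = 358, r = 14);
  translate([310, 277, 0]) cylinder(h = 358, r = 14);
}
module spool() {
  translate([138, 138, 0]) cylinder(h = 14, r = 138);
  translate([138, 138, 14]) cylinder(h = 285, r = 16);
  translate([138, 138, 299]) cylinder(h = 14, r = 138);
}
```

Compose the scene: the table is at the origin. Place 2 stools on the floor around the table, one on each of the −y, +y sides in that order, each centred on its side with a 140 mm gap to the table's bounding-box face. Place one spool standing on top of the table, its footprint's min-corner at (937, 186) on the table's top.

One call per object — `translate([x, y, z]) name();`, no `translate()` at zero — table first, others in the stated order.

table();
translate([528, -431, 0]) stool();
translate([528, 875, 0]) stool();
translate([937, 186, 714]) spool();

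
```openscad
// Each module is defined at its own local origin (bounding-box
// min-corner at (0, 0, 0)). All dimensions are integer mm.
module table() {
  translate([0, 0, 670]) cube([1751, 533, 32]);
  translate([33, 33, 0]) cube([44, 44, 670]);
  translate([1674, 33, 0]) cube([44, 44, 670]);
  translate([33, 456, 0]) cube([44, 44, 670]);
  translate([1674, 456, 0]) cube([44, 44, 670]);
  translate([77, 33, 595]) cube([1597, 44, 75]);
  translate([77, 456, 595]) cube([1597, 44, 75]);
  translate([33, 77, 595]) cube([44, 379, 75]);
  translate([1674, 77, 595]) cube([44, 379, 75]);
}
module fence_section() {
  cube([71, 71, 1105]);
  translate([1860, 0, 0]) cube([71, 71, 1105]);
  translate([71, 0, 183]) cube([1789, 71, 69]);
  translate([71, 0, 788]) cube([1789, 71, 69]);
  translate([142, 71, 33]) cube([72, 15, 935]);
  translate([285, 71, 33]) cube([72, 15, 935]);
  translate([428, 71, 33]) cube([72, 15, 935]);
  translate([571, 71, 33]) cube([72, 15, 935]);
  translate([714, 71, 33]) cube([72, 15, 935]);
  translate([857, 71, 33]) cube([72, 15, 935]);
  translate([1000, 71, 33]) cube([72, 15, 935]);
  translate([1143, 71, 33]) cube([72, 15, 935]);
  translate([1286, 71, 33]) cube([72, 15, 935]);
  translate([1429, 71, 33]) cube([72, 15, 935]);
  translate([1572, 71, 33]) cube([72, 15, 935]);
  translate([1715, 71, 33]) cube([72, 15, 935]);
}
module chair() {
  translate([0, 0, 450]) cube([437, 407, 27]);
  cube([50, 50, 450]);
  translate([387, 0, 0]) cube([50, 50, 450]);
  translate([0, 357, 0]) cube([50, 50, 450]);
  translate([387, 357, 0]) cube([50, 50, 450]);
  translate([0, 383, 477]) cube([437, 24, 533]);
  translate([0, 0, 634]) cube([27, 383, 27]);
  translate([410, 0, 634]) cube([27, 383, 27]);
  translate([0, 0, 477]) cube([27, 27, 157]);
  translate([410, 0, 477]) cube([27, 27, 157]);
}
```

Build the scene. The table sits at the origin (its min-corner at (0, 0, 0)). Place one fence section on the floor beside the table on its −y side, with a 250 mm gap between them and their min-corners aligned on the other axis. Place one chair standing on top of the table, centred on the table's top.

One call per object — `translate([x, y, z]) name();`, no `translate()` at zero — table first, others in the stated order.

table();
translate([0, -336, 0]) fence_section();
translate([657, 63, 702]) chair();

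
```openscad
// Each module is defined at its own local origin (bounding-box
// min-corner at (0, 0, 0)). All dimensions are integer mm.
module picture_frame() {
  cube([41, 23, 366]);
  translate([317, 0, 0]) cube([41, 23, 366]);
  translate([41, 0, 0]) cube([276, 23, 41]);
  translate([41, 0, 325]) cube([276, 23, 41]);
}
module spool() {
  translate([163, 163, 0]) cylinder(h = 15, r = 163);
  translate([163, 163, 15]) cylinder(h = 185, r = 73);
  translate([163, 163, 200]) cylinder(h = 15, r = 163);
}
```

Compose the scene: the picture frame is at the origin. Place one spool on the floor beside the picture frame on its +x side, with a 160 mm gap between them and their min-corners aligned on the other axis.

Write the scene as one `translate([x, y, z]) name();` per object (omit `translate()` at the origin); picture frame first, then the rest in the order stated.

picture_frame();
translate([518, 0, 0]) spool();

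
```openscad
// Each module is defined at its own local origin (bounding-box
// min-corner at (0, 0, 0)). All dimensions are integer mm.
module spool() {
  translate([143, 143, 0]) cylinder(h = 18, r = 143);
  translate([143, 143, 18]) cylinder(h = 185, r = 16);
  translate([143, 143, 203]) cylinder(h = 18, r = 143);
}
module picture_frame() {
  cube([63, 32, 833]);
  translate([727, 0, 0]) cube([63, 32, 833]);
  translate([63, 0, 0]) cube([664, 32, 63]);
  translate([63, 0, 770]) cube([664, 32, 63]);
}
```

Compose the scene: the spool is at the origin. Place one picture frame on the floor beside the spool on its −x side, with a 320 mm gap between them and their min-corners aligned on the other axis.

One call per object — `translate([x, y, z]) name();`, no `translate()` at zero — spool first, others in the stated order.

spool();
translate([-1110, 0, 0]) picture_frame();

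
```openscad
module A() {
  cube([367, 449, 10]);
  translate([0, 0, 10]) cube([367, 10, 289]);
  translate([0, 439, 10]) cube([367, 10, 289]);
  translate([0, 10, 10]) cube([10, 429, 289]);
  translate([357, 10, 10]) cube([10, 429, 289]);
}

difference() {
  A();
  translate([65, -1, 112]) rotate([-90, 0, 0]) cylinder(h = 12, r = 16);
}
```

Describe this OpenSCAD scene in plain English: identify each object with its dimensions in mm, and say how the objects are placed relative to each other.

A is an open-topped rectangular box: outside dimensions 367×449×299 mm, with a uniform wall and base thickness of 10 mm. The base is a full 367×449 slab on the floor; four walls sit on top of the base. The front and back walls (the −y and +y sides) span the full width; the two side walls fit between them.

The open box has a circular hole of radius 16 mm through its front wall, centred at (x = 65, z = 112).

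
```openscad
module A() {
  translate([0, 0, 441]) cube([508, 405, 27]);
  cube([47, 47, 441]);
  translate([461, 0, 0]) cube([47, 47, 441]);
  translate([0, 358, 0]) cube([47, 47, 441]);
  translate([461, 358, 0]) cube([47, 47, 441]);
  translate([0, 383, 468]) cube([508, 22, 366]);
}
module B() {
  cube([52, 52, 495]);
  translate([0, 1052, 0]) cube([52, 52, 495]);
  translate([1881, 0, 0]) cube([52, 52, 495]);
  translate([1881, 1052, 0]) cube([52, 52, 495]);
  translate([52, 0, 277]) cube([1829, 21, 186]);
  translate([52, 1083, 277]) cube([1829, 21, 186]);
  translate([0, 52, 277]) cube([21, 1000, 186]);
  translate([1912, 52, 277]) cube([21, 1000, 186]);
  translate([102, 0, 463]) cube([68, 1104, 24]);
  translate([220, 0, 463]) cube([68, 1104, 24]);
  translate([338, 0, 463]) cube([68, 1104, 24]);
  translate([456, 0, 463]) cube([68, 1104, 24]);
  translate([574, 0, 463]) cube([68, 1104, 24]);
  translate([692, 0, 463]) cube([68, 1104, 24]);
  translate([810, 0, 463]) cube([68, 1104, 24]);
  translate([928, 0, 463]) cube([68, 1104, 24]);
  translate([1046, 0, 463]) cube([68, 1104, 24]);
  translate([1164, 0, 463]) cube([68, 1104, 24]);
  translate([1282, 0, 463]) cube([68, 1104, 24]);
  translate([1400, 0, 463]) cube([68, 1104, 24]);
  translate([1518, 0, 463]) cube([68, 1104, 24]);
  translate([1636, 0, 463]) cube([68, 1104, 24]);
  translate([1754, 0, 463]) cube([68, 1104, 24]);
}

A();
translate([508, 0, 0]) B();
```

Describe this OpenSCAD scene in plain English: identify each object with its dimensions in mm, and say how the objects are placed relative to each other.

A is a chair. The seat is a 508×405×27 mm slab with its top at z = 468 mm, on four 47×47 mm corner legs (flush with the seat edges, standing on z = 0). A flat backrest 22 mm thick, 366 mm tall, spans the full seat width and rises from the seat top along its +y edge, rear face flush with the rear of the seat.

B is a bed frame 1933 mm long (x) by 1104 mm wide (y). Four 52×52 mm corner posts, 495 mm tall, at the corners of the footprint. Four rails of 21 mm thickness and 186 mm height run between adjacent posts with their undersides at z = 277 mm, their outer faces flush with the outside of the frame (the two x-running rails run between the posts' inner faces; the two y-running rails run between the posts' inner faces). 15 slats, each 68 mm wide (x) and 24 mm thick, lie across the top of the two x-running rails, running the full 1104 mm width of the frame in y; the slats are evenly spaced along x between the inner faces of the end posts with equal gaps (rounded down to the nearest mm) at the −x end and between each pair — any rounding remainder accumulates at the +x end.

The bed frame is against the chair's +x side, with their −y faces flush.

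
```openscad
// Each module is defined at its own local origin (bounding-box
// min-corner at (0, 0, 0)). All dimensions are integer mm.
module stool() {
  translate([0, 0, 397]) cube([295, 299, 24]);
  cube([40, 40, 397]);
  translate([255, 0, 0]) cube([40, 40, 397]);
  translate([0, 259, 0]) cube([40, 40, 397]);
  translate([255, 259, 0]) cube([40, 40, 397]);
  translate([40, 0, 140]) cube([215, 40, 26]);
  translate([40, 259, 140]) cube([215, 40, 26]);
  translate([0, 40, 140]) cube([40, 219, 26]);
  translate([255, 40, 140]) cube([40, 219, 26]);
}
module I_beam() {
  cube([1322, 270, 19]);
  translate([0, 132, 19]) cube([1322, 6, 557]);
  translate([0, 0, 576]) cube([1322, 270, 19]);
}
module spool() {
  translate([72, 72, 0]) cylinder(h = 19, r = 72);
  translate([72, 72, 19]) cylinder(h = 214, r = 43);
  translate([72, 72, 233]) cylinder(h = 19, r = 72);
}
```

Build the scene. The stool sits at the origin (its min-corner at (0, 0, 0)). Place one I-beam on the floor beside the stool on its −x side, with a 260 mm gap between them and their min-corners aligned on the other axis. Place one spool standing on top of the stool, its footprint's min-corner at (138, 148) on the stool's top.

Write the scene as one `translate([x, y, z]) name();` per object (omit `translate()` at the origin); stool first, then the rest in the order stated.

stool();
translate([-1582, 0, 0]) I_beam();
translate([138, 148, 421]) spool();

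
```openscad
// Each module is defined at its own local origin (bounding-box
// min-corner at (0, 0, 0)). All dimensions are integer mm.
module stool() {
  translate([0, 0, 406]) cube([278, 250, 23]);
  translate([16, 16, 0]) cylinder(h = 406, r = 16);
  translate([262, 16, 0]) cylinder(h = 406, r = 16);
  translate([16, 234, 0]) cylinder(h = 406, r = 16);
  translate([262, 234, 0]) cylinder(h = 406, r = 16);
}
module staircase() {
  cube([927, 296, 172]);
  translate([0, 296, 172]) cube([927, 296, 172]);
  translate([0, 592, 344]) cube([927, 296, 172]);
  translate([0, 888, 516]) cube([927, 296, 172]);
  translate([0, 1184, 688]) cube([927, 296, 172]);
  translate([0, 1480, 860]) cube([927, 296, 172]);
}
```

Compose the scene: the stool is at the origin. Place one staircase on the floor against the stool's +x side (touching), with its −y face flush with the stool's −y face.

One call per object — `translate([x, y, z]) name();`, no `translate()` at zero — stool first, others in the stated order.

stool();
translate([278, 0, 0]) staircase();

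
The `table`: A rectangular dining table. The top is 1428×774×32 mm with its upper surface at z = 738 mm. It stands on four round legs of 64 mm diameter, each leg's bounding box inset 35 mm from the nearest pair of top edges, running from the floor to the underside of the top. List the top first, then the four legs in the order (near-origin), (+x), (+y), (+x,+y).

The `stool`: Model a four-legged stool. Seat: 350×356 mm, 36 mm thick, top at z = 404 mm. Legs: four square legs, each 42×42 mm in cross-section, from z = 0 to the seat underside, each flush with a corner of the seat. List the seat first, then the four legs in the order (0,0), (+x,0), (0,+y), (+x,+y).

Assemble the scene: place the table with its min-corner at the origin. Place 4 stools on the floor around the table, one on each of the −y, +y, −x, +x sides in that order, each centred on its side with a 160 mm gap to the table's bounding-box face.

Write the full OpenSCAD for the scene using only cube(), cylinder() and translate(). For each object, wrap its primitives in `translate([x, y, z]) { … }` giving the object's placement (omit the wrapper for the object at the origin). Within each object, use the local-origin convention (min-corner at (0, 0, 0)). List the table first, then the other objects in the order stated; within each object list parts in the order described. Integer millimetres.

translate([0, 0, 706]) cube([1428, 774, 32]);
translate([67, 67, 0]) cylinder(h = 706, r = 32);
translate([1361, 67, 0]) cylinder(h = 706, r = 32);
translate([67, 707, 0]) cylinder(h = 706, r = 32);
translate([1361, 707, 0]) cylinder(h = 706, r = 32);
translate([539, -516, 0]) {
  translate([0, 0, 368]) cube([350, 356, 36]);
  cube([42, 42, 368]);
  translate([308, 0, 0]) cube([42, 42, 368]);
  translate([0, 314, 0]) cube([42, 42, 368]);
  translate([308, 314, 0]) cube([42, 42, 368]);
}
translate([539, 934, 0]) {
  translate([0, 0, 368]) cube([350, 356, 36]);
  cube([42, 42, 368]);
  translate([308, 0, 0]) cube([42, 42, 368]);
  translate([0, 314, 0]) cube([42, 42, 368]);
  translate([308, 314, 0]) cube([42, 42, 368]);
}
translate([-510, 209, 0]) {
  translate([0, 0, 368]) cube([350, 356, 36]);
  cube([42, 42, 368]);
  translate([308, 0, 0]) cube([42, 42, 368]);
  translate([0, 314, 0]) cube([42, 42, 368]);
  translate([308, 314, 0]) cube([42, 42, 368]);
}
translate([1588, 209, 0]) {
  translate([0, 0, 368]) cube([350, 356, 36]);
  cube([42, 42, 368]);
  translate([308, 0, 0]) cube([42, 42, 368]);
  translate([0, 314, 0]) cube([42, 42, 368]);
  translate([308, 314, 0]) cube([42, 42, 368]);
}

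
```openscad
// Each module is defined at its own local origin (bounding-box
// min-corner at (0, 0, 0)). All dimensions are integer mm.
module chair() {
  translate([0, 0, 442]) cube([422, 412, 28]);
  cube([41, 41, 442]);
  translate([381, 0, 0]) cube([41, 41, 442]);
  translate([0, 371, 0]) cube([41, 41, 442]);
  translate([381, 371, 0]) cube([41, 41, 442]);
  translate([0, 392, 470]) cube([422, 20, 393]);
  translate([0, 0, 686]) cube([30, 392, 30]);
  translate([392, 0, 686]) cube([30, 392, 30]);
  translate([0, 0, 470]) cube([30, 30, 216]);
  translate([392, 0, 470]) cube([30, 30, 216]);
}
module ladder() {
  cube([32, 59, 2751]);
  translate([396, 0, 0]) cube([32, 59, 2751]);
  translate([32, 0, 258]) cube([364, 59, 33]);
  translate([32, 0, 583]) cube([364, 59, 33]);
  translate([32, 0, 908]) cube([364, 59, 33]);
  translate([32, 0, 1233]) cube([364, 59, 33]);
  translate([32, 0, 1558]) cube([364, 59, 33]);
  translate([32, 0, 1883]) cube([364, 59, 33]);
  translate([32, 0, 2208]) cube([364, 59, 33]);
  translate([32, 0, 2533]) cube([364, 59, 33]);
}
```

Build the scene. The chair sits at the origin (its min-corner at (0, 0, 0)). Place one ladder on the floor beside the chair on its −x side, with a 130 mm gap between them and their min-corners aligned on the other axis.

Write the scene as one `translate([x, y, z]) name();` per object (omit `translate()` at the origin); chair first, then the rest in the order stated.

chair();
translate([-558, 0, 0]) ladder();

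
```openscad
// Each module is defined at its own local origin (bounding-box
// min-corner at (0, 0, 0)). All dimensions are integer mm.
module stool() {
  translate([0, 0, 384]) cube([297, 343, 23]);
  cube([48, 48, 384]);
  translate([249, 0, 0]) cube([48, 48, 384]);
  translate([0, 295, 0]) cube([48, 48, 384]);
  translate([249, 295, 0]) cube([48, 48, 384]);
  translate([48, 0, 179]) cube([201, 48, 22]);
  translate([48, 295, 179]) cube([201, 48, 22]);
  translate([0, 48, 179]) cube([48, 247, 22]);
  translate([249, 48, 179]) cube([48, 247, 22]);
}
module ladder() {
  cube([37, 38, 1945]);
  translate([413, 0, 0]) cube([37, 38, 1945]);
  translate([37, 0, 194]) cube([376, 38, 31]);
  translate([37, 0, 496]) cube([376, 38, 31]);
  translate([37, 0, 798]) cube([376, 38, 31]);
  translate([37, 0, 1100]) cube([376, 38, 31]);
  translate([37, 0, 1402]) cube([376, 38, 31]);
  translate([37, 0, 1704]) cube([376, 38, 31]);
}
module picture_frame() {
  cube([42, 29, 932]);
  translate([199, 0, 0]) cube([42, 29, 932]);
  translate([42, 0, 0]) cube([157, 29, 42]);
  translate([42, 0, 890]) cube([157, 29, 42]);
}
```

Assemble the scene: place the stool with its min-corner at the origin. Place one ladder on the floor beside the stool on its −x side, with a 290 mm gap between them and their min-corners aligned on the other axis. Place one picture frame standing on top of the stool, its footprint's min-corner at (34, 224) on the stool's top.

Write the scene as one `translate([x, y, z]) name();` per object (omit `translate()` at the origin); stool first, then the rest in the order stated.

stool();
translate([-740, 0, 0]) ladder();
translate([34, 224, 407]) picture_frame();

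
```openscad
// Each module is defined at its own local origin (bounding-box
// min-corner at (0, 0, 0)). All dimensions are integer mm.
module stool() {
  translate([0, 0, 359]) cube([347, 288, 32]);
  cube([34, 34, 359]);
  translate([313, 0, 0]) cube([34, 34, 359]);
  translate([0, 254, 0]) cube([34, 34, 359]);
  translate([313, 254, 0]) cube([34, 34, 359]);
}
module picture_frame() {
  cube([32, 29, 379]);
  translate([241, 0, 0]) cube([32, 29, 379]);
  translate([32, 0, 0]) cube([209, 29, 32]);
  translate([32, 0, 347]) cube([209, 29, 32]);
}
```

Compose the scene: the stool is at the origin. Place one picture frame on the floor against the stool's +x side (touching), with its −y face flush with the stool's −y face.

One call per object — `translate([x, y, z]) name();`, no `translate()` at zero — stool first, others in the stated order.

stool();
translate([347, 0, 0]) picture_frame();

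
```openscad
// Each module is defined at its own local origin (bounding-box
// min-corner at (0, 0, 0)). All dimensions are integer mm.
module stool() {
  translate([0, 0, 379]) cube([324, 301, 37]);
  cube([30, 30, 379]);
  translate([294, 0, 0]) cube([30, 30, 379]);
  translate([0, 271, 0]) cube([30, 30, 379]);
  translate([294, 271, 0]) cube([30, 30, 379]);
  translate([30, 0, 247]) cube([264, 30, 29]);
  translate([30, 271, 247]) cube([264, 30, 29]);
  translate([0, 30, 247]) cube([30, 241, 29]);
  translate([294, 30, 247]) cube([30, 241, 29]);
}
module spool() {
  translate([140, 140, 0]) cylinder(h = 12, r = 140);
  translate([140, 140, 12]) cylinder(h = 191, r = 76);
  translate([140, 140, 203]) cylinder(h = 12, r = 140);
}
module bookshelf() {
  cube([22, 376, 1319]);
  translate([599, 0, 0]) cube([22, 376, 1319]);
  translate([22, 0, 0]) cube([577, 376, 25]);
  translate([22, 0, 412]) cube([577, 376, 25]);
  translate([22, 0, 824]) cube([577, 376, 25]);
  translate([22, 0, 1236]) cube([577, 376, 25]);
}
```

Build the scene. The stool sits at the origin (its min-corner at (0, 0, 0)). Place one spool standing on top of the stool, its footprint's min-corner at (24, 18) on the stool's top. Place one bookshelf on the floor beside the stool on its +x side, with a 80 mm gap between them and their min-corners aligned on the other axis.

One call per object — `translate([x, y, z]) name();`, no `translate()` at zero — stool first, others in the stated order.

stool();
translate([24, 18, 416]) spool();
translate([404, 0, 0]) bookshelf();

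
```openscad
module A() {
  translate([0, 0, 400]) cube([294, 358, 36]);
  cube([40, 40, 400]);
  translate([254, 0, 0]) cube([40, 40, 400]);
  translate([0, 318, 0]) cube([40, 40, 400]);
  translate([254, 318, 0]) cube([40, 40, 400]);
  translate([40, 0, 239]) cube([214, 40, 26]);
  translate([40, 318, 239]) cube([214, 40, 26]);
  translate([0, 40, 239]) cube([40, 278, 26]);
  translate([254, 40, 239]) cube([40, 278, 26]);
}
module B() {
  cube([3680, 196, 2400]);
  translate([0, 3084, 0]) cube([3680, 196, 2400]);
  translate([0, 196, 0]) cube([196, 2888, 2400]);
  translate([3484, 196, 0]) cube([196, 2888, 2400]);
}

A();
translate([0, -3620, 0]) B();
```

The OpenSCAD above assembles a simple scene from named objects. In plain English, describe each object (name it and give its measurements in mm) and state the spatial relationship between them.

A is a simple wooden stool: a rectangular seat 294 mm (x) by 358 mm (y), 36 mm thick, top face at z = 436 mm, on four square legs, each 40×40 mm in cross-section. The legs rest on z = 0, each flush with a corner of the seat. Four stretchers, 40 mm wide and 26 mm tall, connect adjacent legs with their undersides at z = 239 mm, each running between the inner faces of the legs it joins and aligned with the legs' outer faces on the other axis.

B is a box-shaped house frame (walls only): outside footprint 3680×3280 mm, wall height 2400 mm, wall thickness 196 mm. The two y-facing walls run the full x-width; the two x-facing walls fit between the inner faces of the y-facing walls.

The house frame is on the floor beside the stool on its −y side.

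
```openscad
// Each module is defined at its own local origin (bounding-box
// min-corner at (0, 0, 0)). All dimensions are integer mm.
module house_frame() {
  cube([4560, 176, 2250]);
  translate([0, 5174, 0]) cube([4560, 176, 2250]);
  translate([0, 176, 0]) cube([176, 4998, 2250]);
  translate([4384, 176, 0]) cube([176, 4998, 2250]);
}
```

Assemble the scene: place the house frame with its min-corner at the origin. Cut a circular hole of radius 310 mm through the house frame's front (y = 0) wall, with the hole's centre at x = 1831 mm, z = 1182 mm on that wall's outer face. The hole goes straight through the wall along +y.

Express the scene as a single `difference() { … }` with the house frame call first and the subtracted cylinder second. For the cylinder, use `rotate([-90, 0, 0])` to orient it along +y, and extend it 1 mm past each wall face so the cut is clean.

difference() {
  house_frame();
  translate([1831, -1, 1182]) rotate([-90, 0, 0]) cylinder(h = 178, r = 310);
}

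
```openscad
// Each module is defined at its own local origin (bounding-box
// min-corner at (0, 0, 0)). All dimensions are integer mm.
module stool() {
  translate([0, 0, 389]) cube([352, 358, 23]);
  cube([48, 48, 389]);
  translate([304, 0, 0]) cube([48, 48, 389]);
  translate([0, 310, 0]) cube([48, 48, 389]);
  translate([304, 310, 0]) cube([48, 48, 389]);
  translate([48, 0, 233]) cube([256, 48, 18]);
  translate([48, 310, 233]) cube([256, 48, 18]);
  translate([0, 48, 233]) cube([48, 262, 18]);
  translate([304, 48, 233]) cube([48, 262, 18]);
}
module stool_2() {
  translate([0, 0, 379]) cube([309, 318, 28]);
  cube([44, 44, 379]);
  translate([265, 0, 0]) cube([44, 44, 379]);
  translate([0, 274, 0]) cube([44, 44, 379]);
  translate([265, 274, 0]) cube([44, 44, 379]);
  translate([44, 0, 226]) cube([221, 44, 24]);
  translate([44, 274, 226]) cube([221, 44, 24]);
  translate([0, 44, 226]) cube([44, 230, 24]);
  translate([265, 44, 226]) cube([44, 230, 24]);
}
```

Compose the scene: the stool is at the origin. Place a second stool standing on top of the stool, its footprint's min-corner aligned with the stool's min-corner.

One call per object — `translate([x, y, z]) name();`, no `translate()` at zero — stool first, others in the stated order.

stool();
translate([0, 0, 412]) stool_2();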